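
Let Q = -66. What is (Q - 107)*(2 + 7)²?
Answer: -14013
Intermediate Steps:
(Q - 107)*(2 + 7)² = (-66 - 107)*(2 + 7)² = -173*9² = -173*81 = -14013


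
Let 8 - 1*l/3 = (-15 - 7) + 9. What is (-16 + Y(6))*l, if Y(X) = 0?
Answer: -1008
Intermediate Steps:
l = 63 (l = 24 - 3*((-15 - 7) + 9) = 24 - 3*(-22 + 9) = 24 - 3*(-13) = 24 + 39 = 63)
(-16 + Y(6))*l = (-16 + 0)*63 = -16*63 = -1008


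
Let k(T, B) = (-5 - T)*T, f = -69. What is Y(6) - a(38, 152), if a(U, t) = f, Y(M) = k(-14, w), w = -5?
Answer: -57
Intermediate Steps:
k(T, B) = T*(-5 - T)
Y(M) = -126 (Y(M) = -1*(-14)*(5 - 14) = -1*(-14)*(-9) = -126)
a(U, t) = -69
Y(6) - a(38, 152) = -126 - 1*(-69) = -126 + 69 = -57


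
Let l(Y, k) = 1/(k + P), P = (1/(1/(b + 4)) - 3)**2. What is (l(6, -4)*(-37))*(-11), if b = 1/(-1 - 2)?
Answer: -3663/32 ≈ -114.47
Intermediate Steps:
b = -1/3 (b = 1/(-3) = -1/3 ≈ -0.33333)
P = 4/9 (P = (1/(1/(-1/3 + 4)) - 3)**2 = (1/(1/(11/3)) - 3)**2 = (1/(3/11) - 3)**2 = (11/3 - 3)**2 = (2/3)**2 = 4/9 ≈ 0.44444)
l(Y, k) = 1/(4/9 + k) (l(Y, k) = 1/(k + 4/9) = 1/(4/9 + k))
(l(6, -4)*(-37))*(-11) = ((9/(4 + 9*(-4)))*(-37))*(-11) = ((9/(4 - 36))*(-37))*(-11) = ((9/(-32))*(-37))*(-11) = ((9*(-1/32))*(-37))*(-11) = -9/32*(-37)*(-11) = (333/32)*(-11) = -3663/32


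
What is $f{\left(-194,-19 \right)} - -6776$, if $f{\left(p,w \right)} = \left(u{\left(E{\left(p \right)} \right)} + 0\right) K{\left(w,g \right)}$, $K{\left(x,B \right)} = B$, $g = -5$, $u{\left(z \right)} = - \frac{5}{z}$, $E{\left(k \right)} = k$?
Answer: $\frac{1314519}{194} \approx 6775.9$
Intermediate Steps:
$f{\left(p,w \right)} = \frac{25}{p}$ ($f{\left(p,w \right)} = \left(- \frac{5}{p} + 0\right) \left(-5\right) = - \frac{5}{p} \left(-5\right) = \frac{25}{p}$)
$f{\left(-194,-19 \right)} - -6776 = \frac{25}{-194} - -6776 = 25 \left(- \frac{1}{194}\right) + 6776 = - \frac{25}{194} + 6776 = \frac{1314519}{194}$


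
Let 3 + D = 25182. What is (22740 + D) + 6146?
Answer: 54065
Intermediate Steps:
D = 25179 (D = -3 + 25182 = 25179)
(22740 + D) + 6146 = (22740 + 25179) + 6146 = 47919 + 6146 = 54065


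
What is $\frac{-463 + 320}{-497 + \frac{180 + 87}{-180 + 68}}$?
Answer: $\frac{16016}{55931} \approx 0.28635$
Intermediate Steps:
$\frac{-463 + 320}{-497 + \frac{180 + 87}{-180 + 68}} = - \frac{143}{-497 + \frac{267}{-112}} = - \frac{143}{-497 + 267 \left(- \frac{1}{112}\right)} = - \frac{143}{-497 - \frac{267}{112}} = - \frac{143}{- \frac{55931}{112}} = \left(-143\right) \left(- \frac{112}{55931}\right) = \frac{16016}{55931}$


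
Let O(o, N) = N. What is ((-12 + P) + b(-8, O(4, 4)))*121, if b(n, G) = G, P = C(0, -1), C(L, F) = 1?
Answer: -847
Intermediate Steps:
P = 1
((-12 + P) + b(-8, O(4, 4)))*121 = ((-12 + 1) + 4)*121 = (-11 + 4)*121 = -7*121 = -847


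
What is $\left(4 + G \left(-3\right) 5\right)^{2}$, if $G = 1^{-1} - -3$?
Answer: $3136$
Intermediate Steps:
$G = 4$ ($G = 1 + 3 = 4$)
$\left(4 + G \left(-3\right) 5\right)^{2} = \left(4 + 4 \left(-3\right) 5\right)^{2} = \left(4 - 60\right)^{2} = \left(-56\right)^{2} = 3136$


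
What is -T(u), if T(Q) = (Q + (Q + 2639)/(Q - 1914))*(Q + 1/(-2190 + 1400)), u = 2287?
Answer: -1550131927233/294670 ≈ -5.2606e+6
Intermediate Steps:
T(Q) = (-1/790 + Q)*(Q + (2639 + Q)/(-1914 + Q)) (T(Q) = (Q + (2639 + Q)/(-1914 + Q))*(Q + 1/(-790)) = (Q + (2639 + Q)/(-1914 + Q))*(Q - 1/790) = (Q + (2639 + Q)/(-1914 + Q))*(-1/790 + Q) = (-1/790 + Q)*(Q + (2639 + Q)/(-1914 + Q)))
-T(u) = -(-2639 - 1511271*2287² + 790*2287³ + 2086723*2287)/(790*(-1914 + 2287)) = -(-2639 - 1511271*5230369 + 790*11961853903 + 4772335501)/(790*373) = -(-2639 - 7904504988999 + 9449864583370 + 4772335501)/(790*373) = -1550131927233/(790*373) = -1*1550131927233/294670 = -1550131927233/294670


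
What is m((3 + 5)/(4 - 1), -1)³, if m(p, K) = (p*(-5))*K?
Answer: 64000/27 ≈ 2370.4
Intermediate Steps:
m(p, K) = -5*K*p (m(p, K) = (-5*p)*K = -5*K*p)
m((3 + 5)/(4 - 1), -1)³ = (-5*(-1)*(3 + 5)/(4 - 1))³ = (-5*(-1)*8/3)³ = (40/3)³ = 64000/27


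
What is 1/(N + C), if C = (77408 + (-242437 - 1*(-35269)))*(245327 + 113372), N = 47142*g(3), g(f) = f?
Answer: -1/46544640814 ≈ -2.1485e-11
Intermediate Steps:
N = 141426 (N = 47142*3 = 141426)
C = -46544782240 (C = (77408 + (-242437 + 35269))*358699 = (77408 - 207168)*358699 = -129760*358699 = -46544782240)
1/(N + C) = 1/(141426 - 46544782240) = 1/(-46544640814) = -1/46544640814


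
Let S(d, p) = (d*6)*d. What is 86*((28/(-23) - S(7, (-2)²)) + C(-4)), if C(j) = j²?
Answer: -552292/23 ≈ -24013.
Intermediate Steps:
S(d, p) = 6*d² (S(d, p) = (6*d)*d = 6*d²)
86*((28/(-23) - S(7, (-2)²)) + C(-4)) = 86*((28/(-23) - 6*7²) + (-4)²) = 86*((28*(-1/23) - 6*49) + 16) = 86*((-28/23 - 1*294) + 16) = 86*((-28/23 - 294) + 16) = 86*(-6790/23 + 16) = 86*(-6422/23) = -552292/23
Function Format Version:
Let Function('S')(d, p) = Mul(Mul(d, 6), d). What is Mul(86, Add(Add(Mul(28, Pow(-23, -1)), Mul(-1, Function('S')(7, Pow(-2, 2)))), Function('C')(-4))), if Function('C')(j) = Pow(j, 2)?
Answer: Rational(-552292, 23) ≈ -24013.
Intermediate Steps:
Function('S')(d, p) = Mul(6, Pow(d, 2)) (Function('S')(d, p) = Mul(Mul(6, d), d) = Mul(6, Pow(d, 2)))
Mul(86, Add(Add(Mul(28, Pow(-23, -1)), Mul(-1, Function('S')(7, Pow(-2, 2)))), Function('C')(-4))) = Mul(86, Add(Add(Mul(28, Pow(-23, -1)), Mul(-1, Mul(6, Pow(7, 2)))), Pow(-4, 2))) = Mul(86, Add(Add(Mul(28, Rational(-1, 23)), Mul(-1, Mul(6, 49))), 16)) = Mul(86, Add(Add(Rational(-28, 23), Mul(-1, 294)), 16)) = Mul(86, Add(Add(Rational(-28, 23), -294), 16)) = Mul(86, Add(Rational(-6790, 23), 16)) = Mul(86, Rational(-6422, 23)) = Rational(-552292, 23)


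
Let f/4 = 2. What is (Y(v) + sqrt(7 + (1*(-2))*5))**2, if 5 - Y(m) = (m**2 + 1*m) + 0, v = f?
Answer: (67 - I*sqrt(3))**2 ≈ 4486.0 - 232.09*I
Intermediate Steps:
f = 8 (f = 4*2 = 8)
v = 8
Y(m) = 5 - m - m**2 (Y(m) = 5 - ((m**2 + 1*m) + 0) = 5 - ((m**2 + m) + 0) = 5 - ((m + m**2) + 0) = 5 - (m + m**2) = 5 + (-m - m**2) = 5 - m - m**2)
(Y(v) + sqrt(7 + (1*(-2))*5))**2 = ((5 - 1*8 - 1*8**2) + sqrt(7 + (1*(-2))*5))**2 = ((5 - 8 - 1*64) + sqrt(7 - 2*5))**2 = ((5 - 8 - 64) + sqrt(7 - 10))**2 = (-67 + sqrt(-3))**2 = (-67 + I*sqrt(3))**2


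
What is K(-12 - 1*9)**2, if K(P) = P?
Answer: 441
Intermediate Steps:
K(-12 - 1*9)**2 = (-12 - 1*9)**2 = (-12 - 9)**2 = (-21)**2 = 441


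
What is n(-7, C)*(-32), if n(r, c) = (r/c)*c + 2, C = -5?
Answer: 160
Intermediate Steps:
n(r, c) = 2 + r (n(r, c) = r + 2 = 2 + r)
n(-7, C)*(-32) = (2 - 7)*(-32) = -5*(-32) = 160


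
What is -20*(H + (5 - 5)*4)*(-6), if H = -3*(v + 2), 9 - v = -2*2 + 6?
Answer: -3240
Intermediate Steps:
v = 7 (v = 9 - (-2*2 + 6) = 9 - (-4 + 6) = 9 - 1*2 = 9 - 2 = 7)
H = -27 (H = -3*(7 + 2) = -3*9 = -27)
-20*(H + (5 - 5)*4)*(-6) = -20*(-27 + (5 - 5)*4)*(-6) = -20*(-27 + 0*4)*(-6) = -20*(-27 + 0)*(-6) = -20*(-27)*(-6) = 540*(-6) = -3240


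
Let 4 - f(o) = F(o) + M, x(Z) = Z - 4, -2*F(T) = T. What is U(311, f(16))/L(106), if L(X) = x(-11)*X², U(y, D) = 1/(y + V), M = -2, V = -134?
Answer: -1/29831580 ≈ -3.3522e-8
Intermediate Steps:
F(T) = -T/2
x(Z) = -4 + Z
f(o) = 6 + o/2 (f(o) = 4 - (-o/2 - 2) = 4 - (-2 - o/2) = 4 + (2 + o/2) = 6 + o/2)
U(y, D) = 1/(-134 + y) (U(y, D) = 1/(y - 134) = 1/(-134 + y))
L(X) = -15*X² (L(X) = (-4 - 11)*X² = -15*X²)
U(311, f(16))/L(106) = 1/((-134 + 311)*((-15*106²))) = 1/(177*((-15*11236))) = (1/177)/(-168540) = (1/177)*(-1/168540) = -1/29831580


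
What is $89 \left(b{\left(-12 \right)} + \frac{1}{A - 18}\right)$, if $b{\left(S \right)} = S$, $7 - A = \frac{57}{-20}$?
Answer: $- \frac{175864}{163} \approx -1078.9$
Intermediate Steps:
$A = \frac{197}{20}$ ($A = 7 - \frac{57}{-20} = 7 - 57 \left(- \frac{1}{20}\right) = 7 - - \frac{57}{20} = 7 + \frac{57}{20} = \frac{197}{20} \approx 9.85$)
$89 \left(b{\left(-12 \right)} + \frac{1}{A - 18}\right) = 89 \left(-12 + \frac{1}{\frac{197}{20} - 18}\right) = 89 \left(-12 + \frac{1}{- \frac{163}{20}}\right) = 89 \left(-12 - \frac{20}{163}\right) = 89 \left(- \frac{1976}{163}\right) = - \frac{175864}{163}$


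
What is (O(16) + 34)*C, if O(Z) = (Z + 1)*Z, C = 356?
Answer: 108936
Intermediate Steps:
O(Z) = Z*(1 + Z) (O(Z) = (1 + Z)*Z = Z*(1 + Z))
(O(16) + 34)*C = (16*(1 + 16) + 34)*356 = (16*17 + 34)*356 = (272 + 34)*356 = 306*356 = 108936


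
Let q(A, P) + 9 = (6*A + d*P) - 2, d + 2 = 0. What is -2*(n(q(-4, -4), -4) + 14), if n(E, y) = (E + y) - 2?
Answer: 38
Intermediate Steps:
d = -2 (d = -2 + 0 = -2)
q(A, P) = -11 - 2*P + 6*A (q(A, P) = -9 + ((6*A - 2*P) - 2) = -9 + ((-2*P + 6*A) - 2) = -9 + (-2 - 2*P + 6*A) = -11 - 2*P + 6*A)
n(E, y) = -2 + E + y
-2*(n(q(-4, -4), -4) + 14) = -2*((-2 + (-11 - 2*(-4) + 6*(-4)) - 4) + 14) = -2*((-2 + (-11 + 8 - 24) - 4) + 14) = -2*((-2 - 27 - 4) + 14) = -2*(-33 + 14) = -2*(-19) = 38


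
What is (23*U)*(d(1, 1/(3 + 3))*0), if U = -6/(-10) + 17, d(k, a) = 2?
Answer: 0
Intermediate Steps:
U = 88/5 (U = -6*(-⅒) + 17 = ⅗ + 17 = 88/5 ≈ 17.600)
(23*U)*(d(1, 1/(3 + 3))*0) = (23*(88/5))*(2*0) = (2024/5)*0 = 0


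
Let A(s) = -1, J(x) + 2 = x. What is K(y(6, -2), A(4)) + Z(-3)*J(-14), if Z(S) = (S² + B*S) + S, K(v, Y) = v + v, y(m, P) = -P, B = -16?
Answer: -860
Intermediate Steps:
J(x) = -2 + x
K(v, Y) = 2*v
Z(S) = S² - 15*S (Z(S) = (S² - 16*S) + S = S² - 15*S)
K(y(6, -2), A(4)) + Z(-3)*J(-14) = 2*(-1*(-2)) + (-3*(-15 - 3))*(-2 - 14) = 2*2 - 3*(-18)*(-16) = 4 + 54*(-16) = 4 - 864 = -860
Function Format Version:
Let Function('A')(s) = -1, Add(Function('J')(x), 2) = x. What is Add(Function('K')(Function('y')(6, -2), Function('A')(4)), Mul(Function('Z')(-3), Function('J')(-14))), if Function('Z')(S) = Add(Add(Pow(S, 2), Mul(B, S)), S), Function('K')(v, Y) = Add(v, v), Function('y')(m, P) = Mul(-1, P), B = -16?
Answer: -860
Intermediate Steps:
Function('J')(x) = Add(-2, x)
Function('K')(v, Y) = Mul(2, v)
Function('Z')(S) = Add(Pow(S, 2), Mul(-15, S)) (Function('Z')(S) = Add(Add(Pow(S, 2), Mul(-16, S)), S) = Add(Pow(S, 2), Mul(-15, S)))
Add(Function('K')(Function('y')(6, -2), Function('A')(4)), Mul(Function('Z')(-3), Function('J')(-14))) = Add(Mul(2, Mul(-1, -2)), Mul(Mul(-3, Add(-15, -3)), Add(-2, -14))) = Add(Mul(2, 2), Mul(Mul(-3, -18), -16)) = Add(4, Mul(54, -16)) = Add(4, -864) = -860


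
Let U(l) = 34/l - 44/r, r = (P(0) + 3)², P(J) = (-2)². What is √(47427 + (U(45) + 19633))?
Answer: √739334930/105 ≈ 258.96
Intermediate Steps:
P(J) = 4
r = 49 (r = (4 + 3)² = 7² = 49)
U(l) = -44/49 + 34/l (U(l) = 34/l - 44/49 = -44/49 + 34/l)
√(47427 + (U(45) + 19633)) = √(47427 + ((-44/49 + 34/45) + 19633)) = √(47427 + (-314/2205 + 19633)) = √(47427 + 43290451/2205) = √(147866986/2205) = √739334930/105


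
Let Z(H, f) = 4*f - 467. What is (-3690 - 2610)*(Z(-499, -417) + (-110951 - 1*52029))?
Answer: 1040224500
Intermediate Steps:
Z(H, f) = -467 + 4*f
(-3690 - 2610)*(Z(-499, -417) + (-110951 - 1*52029)) = (-3690 - 2610)*((-467 + 4*(-417)) + (-110951 - 1*52029)) = -6300*((-467 - 1668) + (-110951 - 52029)) = -6300*(-2135 - 162980) = -6300*(-165115) = 1040224500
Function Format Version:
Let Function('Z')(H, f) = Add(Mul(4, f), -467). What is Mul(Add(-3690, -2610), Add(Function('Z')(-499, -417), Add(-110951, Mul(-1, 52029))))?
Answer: 1040224500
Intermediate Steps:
Function('Z')(H, f) = Add(-467, Mul(4, f))
Mul(Add(-3690, -2610), Add(Function('Z')(-499, -417), Add(-110951, Mul(-1, 52029)))) = Mul(Add(-3690, -2610), Add(Add(-467, Mul(4, -417)), Add(-110951, Mul(-1, 52029)))) = Mul(-6300, Add(Add(-467, -1668), Add(-110951, -52029))) = Mul(-6300, Add(-2135, -162980)) = Mul(-6300, -165115) = 1040224500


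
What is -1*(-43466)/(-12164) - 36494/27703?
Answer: -824025807/168489646 ≈ -4.8907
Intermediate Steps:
-1*(-43466)/(-12164) - 36494/27703 = 43466*(-1/12164) - 36494*1/27703 = -21733/6082 - 36494/27703 = -824025807/168489646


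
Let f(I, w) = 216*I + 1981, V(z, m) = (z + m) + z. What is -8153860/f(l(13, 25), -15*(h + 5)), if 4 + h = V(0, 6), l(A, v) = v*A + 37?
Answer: -8153860/80173 ≈ -101.70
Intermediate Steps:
l(A, v) = 37 + A*v (l(A, v) = A*v + 37 = 37 + A*v)
V(z, m) = m + 2*z (V(z, m) = (m + z) + z = m + 2*z)
h = 2 (h = -4 + (6 + 2*0) = -4 + (6 + 0) = -4 + 6 = 2)
f(I, w) = 1981 + 216*I
-8153860/f(l(13, 25), -15*(h + 5)) = -8153860/(1981 + 216*(37 + 13*25)) = -8153860/(1981 + 216*(37 + 325)) = -8153860/(1981 + 216*362) = -8153860/(1981 + 78192) = -8153860/80173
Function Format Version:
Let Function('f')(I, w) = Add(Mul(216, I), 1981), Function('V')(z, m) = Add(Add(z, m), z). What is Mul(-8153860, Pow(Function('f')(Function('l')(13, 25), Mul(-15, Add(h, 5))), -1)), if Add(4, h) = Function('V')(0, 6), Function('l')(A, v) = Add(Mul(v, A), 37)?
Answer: Rational(-8153860, 80173) ≈ -101.70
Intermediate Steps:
Function('l')(A, v) = Add(37, Mul(A, v)) (Function('l')(A, v) = Add(Mul(A, v), 37) = Add(37, Mul(A, v)))
Function('V')(z, m) = Add(m, Mul(2, z)) (Function('V')(z, m) = Add(Add(m, z), z) = Add(m, Mul(2, z)))
h = 2 (h = Add(-4, Add(6, Mul(2, 0))) = Add(-4, Add(6, 0)) = Add(-4, 6) = 2)
Function('f')(I, w) = Add(1981, Mul(216, I))
Mul(-8153860, Pow(Function('f')(Function('l')(13, 25), Mul(-15, Add(h, 5))), -1)) = Mul(-8153860, Pow(Add(1981, Mul(216, Add(37, Mul(13, 25)))), -1)) = Mul(-8153860, Pow(Add(1981, Mul(216, Add(37, 325))), -1)) = Mul(-8153860, Pow(Add(1981, Mul(216, 362)), -1)) = Mul(-8153860, Pow(Add(1981, 78192), -1)) = Mul(-8153860, Pow(80173, -1)) = Mul(-8153860, Rational(1, 80173)) = Rational(-8153860, 80173)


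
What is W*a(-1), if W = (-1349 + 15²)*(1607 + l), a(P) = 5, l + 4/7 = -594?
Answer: -39828940/7 ≈ -5.6898e+6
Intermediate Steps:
l = -4162/7 (l = -4/7 - 594 = -4162/7 ≈ -594.57)
W = -7965788/7 (W = (-1349 + 15²)*(1607 - 4162/7) = (-1349 + 225)*(7087/7) = -1124*7087/7 = -7965788/7 ≈ -1.1380e+6)
W*a(-1) = -7965788/7*5 = -39828940/7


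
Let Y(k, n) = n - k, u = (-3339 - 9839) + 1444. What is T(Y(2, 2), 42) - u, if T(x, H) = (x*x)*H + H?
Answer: 11776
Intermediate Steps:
u = -11734 (u = -13178 + 1444 = -11734)
T(x, H) = H + H*x**2 (T(x, H) = x**2*H + H = H*x**2 + H = H + H*x**2)
T(Y(2, 2), 42) - u = 42*(1 + (2 - 1*2)**2) - 1*(-11734) = 42*(1 + (2 - 2)**2) + 11734 = 42*(1 + 0**2) + 11734 = 42*(1 + 0) + 11734 = 42*1 + 11734 = 42 + 11734 = 11776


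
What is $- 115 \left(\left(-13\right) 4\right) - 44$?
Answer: $5936$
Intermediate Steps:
$- 115 \left(\left(-13\right) 4\right) - 44 = \left(-115\right) \left(-52\right) - 44 = 5980 - 44 = 5936$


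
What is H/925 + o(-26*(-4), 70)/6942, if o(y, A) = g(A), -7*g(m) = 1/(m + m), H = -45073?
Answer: -61327766321/1258584600 ≈ -48.728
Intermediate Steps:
g(m) = -1/(14*m) (g(m) = -1/(7*(m + m)) = -1/(2*m)/7 = -1/(14*m))
o(y, A) = -1/(14*A)
H/925 + o(-26*(-4), 70)/6942 = -45073/925 - 1/14/70/6942 = -45073*1/925 - 1/14*1/70*(1/6942) = -45073/925 - 1/980*1/6942 = -45073/925 - 1/6803160 = -61327766321/1258584600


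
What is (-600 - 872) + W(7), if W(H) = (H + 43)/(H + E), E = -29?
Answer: -16217/11 ≈ -1474.3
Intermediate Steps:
W(H) = (43 + H)/(-29 + H) (W(H) = (H + 43)/(H - 29) = (43 + H)/(-29 + H))
(-600 - 872) + W(7) = (-600 - 872) + (43 + 7)/(-29 + 7) = -1472 + 50/(-22) = -1472 - 1/22*50 = -1472 - 25/11 = -16217/11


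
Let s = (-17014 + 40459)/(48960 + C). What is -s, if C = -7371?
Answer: -2605/4621 ≈ -0.56373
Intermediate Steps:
s = 2605/4621 (s = (-17014 + 40459)/(48960 - 7371) = 23445/41589 = 23445*(1/41589) = 2605/4621 ≈ 0.56373)
-s = -1*2605/4621 = -2605/4621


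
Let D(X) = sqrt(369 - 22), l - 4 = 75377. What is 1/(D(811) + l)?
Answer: 75381/5682294814 - sqrt(347)/5682294814 ≈ 1.3263e-5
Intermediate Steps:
l = 75381 (l = 4 + 75377 = 75381)
D(X) = sqrt(347)
1/(D(811) + l) = 1/(sqrt(347) + 75381) = 1/(75381 + sqrt(347))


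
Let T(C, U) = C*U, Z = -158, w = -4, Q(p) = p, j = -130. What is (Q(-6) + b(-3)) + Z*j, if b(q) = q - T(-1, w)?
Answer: 20527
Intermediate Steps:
b(q) = -4 + q (b(q) = q - (-1)*(-4) = q - 1*4 = q - 4 = -4 + q)
(Q(-6) + b(-3)) + Z*j = (-6 + (-4 - 3)) - 158*(-130) = (-6 - 7) + 20540 = -13 + 20540 = 20527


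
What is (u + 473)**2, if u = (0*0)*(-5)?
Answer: 223729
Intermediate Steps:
u = 0 (u = 0*(-5) = 0)
(u + 473)**2 = (0 + 473)**2 = 473**2 = 223729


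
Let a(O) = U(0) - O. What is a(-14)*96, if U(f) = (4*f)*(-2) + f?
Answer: 1344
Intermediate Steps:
U(f) = -7*f (U(f) = -8*f + f = -7*f)
a(O) = -O (a(O) = -7*0 - O = 0 - O = -O)
a(-14)*96 = -1*(-14)*96 = 14*96 = 1344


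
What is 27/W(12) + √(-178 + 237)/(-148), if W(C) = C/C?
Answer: 27 - √59/148 ≈ 26.948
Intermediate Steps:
W(C) = 1
27/W(12) + √(-178 + 237)/(-148) = 27/1 + √(-178 + 237)/(-148) = 27*1 + √59*(-1/148) = 27 - √59/148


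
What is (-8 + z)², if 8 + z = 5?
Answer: 121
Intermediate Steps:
z = -3 (z = -8 + 5 = -3)
(-8 + z)² = (-8 - 3)² = (-11)² = 121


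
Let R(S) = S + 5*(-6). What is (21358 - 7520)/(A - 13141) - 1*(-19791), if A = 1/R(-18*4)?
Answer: 2411464407/121853 ≈ 19790.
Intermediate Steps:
R(S) = -30 + S (R(S) = S - 30 = -30 + S)
A = -1/102 (A = 1/(-30 - 18*4) = 1/(-30 - 72) = 1/(-102) = -1/102 ≈ -0.0098039)
(21358 - 7520)/(A - 13141) - 1*(-19791) = (21358 - 7520)/(-1/102 - 13141) - 1*(-19791) = 13838/(-1340383/102) + 19791 = 13838*(-102/1340383) + 19791 = -128316/121853 + 19791 = 2411464407/121853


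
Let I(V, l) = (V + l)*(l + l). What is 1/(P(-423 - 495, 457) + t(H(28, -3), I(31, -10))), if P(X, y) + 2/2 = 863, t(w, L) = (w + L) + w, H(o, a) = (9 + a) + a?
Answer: 1/448 ≈ 0.0022321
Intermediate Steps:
H(o, a) = 9 + 2*a
I(V, l) = 2*l*(V + l) (I(V, l) = (V + l)*(2*l) = 2*l*(V + l))
t(w, L) = L + 2*w (t(w, L) = (L + w) + w = L + 2*w)
P(X, y) = 862 (P(X, y) = -1 + 863 = 862)
1/(P(-423 - 495, 457) + t(H(28, -3), I(31, -10))) = 1/(862 + (2*(-10)*(31 - 10) + 2*(9 + 2*(-3)))) = 1/(862 + (2*(-10)*21 + 2*(9 - 6))) = 1/(862 + (-420 + 2*3)) = 1/(862 + (-420 + 6)) = 1/(862 - 414) = 1/448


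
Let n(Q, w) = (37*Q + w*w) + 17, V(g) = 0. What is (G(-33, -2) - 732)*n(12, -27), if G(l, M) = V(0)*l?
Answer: -871080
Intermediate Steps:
n(Q, w) = 17 + w² + 37*Q (n(Q, w) = (37*Q + w²) + 17 = (w² + 37*Q) + 17 = 17 + w² + 37*Q)
G(l, M) = 0 (G(l, M) = 0*l = 0)
(G(-33, -2) - 732)*n(12, -27) = (0 - 732)*(17 + (-27)² + 37*12) = -732*(17 + 729 + 444) = -732*1190 = -871080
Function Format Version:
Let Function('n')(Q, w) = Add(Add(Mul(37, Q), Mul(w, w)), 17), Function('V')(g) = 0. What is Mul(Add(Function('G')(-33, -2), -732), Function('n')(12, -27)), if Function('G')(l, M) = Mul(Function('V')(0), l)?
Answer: -871080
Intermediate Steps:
Function('n')(Q, w) = Add(17, Pow(w, 2), Mul(37, Q)) (Function('n')(Q, w) = Add(Add(Mul(37, Q), Pow(w, 2)), 17) = Add(Add(Pow(w, 2), Mul(37, Q)), 17) = Add(17, Pow(w, 2), Mul(37, Q)))
Function('G')(l, M) = 0 (Function('G')(l, M) = Mul(0, l) = 0)
Mul(Add(Function('G')(-33, -2), -732), Function('n')(12, -27)) = Mul(Add(0, -732), Add(17, Pow(-27, 2), Mul(37, 12))) = Mul(-732, Add(17, 729, 444)) = Mul(-732, 1190) = -871080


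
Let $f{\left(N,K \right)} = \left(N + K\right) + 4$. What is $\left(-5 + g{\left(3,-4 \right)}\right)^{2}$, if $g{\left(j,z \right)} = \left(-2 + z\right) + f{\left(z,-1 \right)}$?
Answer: $144$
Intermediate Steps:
$f{\left(N,K \right)} = 4 + K + N$ ($f{\left(N,K \right)} = \left(K + N\right) + 4 = 4 + K + N$)
$g{\left(j,z \right)} = 1 + 2 z$ ($g{\left(j,z \right)} = \left(-2 + z\right) + \left(4 - 1 + z\right) = \left(-2 + z\right) + \left(3 + z\right) = 1 + 2 z$)
$\left(-5 + g{\left(3,-4 \right)}\right)^{2} = \left(-5 + \left(1 + 2 \left(-4\right)\right)\right)^{2} = \left(-5 + \left(1 - 8\right)\right)^{2} = \left(-5 - 7\right)^{2} = \left(-12\right)^{2} = 144$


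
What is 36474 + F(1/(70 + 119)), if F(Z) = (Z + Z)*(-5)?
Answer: 6893576/189 ≈ 36474.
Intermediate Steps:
F(Z) = -10*Z (F(Z) = (2*Z)*(-5) = -10*Z)
36474 + F(1/(70 + 119)) = 36474 - 10/(70 + 119) = 36474 - 10/189 = 6893576/189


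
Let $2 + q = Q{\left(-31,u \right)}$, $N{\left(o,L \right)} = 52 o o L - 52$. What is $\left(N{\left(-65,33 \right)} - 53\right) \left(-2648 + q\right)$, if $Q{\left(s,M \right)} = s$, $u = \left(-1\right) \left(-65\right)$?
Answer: $-19437236595$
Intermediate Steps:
$N{\left(o,L \right)} = -52 + 52 L o^{2}$ ($N{\left(o,L \right)} = 52 o^{2} L - 52 = 52 L o^{2} - 52 = -52 + 52 L o^{2}$)
$u = 65$
$q = -33$ ($q = -2 - 31 = -33$)
$\left(N{\left(-65,33 \right)} - 53\right) \left(-2648 + q\right) = \left(\left(-52 + 52 \cdot 33 \left(-65\right)^{2}\right) - 53\right) \left(-2648 - 33\right) = \left(\left(-52 + 52 \cdot 33 \cdot 4225\right) - 53\right) \left(-2681\right) = \left(\left(-52 + 7250100\right) - 53\right) \left(-2681\right) = \left(7250048 - 53\right) \left(-2681\right) = 7249995 \left(-2681\right) = -19437236595$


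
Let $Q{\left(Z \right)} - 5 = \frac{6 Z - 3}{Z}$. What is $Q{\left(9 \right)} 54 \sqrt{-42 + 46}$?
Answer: $1152$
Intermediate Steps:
$Q{\left(Z \right)} = 5 + \frac{-3 + 6 Z}{Z}$ ($Q{\left(Z \right)} = 5 + \frac{6 Z - 3}{Z} = 5 + \frac{-3 + 6 Z}{Z}$)
$Q{\left(9 \right)} 54 \sqrt{-42 + 46} = \left(11 - \frac{3}{9}\right) 54 \sqrt{-42 + 46} = \left(11 - \frac{1}{3}\right) 54 \sqrt{4} = \left(11 - \frac{1}{3}\right) 54 \cdot 2 = \frac{32}{3} \cdot 54 \cdot 2 = 576 \cdot 2 = 1152$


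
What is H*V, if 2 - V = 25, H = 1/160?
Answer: -23/160 ≈ -0.14375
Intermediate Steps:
H = 1/160 ≈ 0.0062500
V = -23 (V = 2 - 1*25 = 2 - 25 = -23)
H*V = (1/160)*(-23) = -23/160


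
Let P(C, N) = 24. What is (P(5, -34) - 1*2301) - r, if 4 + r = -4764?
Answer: 2491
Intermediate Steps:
r = -4768 (r = -4 - 4764 = -4768)
(P(5, -34) - 1*2301) - r = (24 - 1*2301) - 1*(-4768) = (24 - 2301) + 4768 = -2277 + 4768 = 2491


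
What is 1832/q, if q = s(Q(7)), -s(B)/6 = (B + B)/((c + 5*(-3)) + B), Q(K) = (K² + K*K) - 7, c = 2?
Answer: -916/7 ≈ -130.86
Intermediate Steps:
Q(K) = -7 + 2*K² (Q(K) = (K² + K²) - 7 = 2*K² - 7 = -7 + 2*K²)
s(B) = -12*B/(-13 + B) (s(B) = -6*(B + B)/((2 + 5*(-3)) + B) = -6*2*B/((2 - 15) + B) = -6*2*B/(-13 + B) = -12*B/(-13 + B))
q = -14 (q = -12*(-7 + 2*7²)/(-13 + (-7 + 2*7²)) = -12*(-7 + 2*49)/(-13 + (-7 + 2*49)) = -12*(-7 + 98)/(-13 + (-7 + 98)) = -12*91/(-13 + 91) = -12*91/78 = -12*91*1/78 = -14)
1832/q = 1832/(-14) = 1832*(-1/14) = -916/7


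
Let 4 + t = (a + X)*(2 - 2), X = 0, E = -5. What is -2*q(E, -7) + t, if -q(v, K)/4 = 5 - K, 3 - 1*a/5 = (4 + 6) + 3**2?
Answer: 92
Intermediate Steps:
a = -80 (a = 15 - 5*((4 + 6) + 3**2) = 15 - 5*(10 + 9) = 15 - 5*19 = 15 - 95 = -80)
t = -4 (t = -4 + (-80 + 0)*(2 - 2) = -4 - 80*0 = -4 + 0 = -4)
q(v, K) = -20 + 4*K (q(v, K) = -4*(5 - K) = -20 + 4*K)
-2*q(E, -7) + t = -2*(-20 + 4*(-7)) - 4 = -2*(-20 - 28) - 4 = -2*(-48) - 4 = 96 - 4 = 92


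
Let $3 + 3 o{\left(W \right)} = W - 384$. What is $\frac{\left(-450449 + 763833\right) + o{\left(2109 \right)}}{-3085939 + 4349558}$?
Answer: $\frac{313958}{1263619} \approx 0.24846$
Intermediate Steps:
$o{\left(W \right)} = -129 + \frac{W}{3}$ ($o{\left(W \right)} = -1 + \frac{W - 384}{3} = -1 + \frac{-384 + W}{3} = -1 + \left(-128 + \frac{W}{3}\right) = -129 + \frac{W}{3}$)
$\frac{\left(-450449 + 763833\right) + o{\left(2109 \right)}}{-3085939 + 4349558} = \frac{\left(-450449 + 763833\right) + \left(-129 + \frac{1}{3} \cdot 2109\right)}{-3085939 + 4349558} = \frac{313384 + \left(-129 + 703\right)}{1263619} = \left(313384 + 574\right) \frac{1}{1263619} = 313958 \cdot \frac{1}{1263619} = \frac{313958}{1263619}$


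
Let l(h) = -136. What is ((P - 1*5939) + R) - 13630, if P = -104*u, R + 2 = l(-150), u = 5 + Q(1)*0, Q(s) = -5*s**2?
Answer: -20227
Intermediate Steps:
u = 5 (u = 5 - 5*1**2*0 = 5 - 5*1*0 = 5 - 5*0 = 5 + 0 = 5)
R = -138 (R = -2 - 136 = -138)
P = -520 (P = -104*5 = -520)
((P - 1*5939) + R) - 13630 = ((-520 - 1*5939) - 138) - 13630 = ((-520 - 5939) - 138) - 13630 = (-6459 - 138) - 13630 = -6597 - 13630 = -20227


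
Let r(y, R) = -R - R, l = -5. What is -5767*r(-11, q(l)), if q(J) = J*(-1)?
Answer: 57670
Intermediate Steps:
q(J) = -J
r(y, R) = -2*R
-5767*r(-11, q(l)) = -(-11534)*(-1*(-5)) = -(-11534)*5 = -5767*(-10) = 57670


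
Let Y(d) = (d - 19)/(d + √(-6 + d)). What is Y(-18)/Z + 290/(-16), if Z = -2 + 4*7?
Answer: -54443/3016 + 37*I*√6/4524 ≈ -18.051 + 0.020033*I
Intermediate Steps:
Y(d) = (-19 + d)/(d + √(-6 + d))
Z = 26 (Z = -2 + 28 = 26)
Y(-18)/Z + 290/(-16) = ((-19 - 18)/(-18 + √(-6 - 18)))/26 + 290/(-16) = (-37/(-18 + √(-24)))*(1/26) + 290*(-1/16) = (-37/(-18 + 2*I*√6))*(1/26) - 145/8 = -37/(-18 + 2*I*√6)*(1/26) - 145/8 = -37/(26*(-18 + 2*I*√6)) - 145/8 = -145/8 - 37/(26*(-18 + 2*I*√6))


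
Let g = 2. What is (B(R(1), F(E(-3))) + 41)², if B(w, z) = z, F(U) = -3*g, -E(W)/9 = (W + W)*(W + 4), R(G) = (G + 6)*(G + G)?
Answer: 1225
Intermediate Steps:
R(G) = 2*G*(6 + G) (R(G) = (6 + G)*(2*G) = 2*G*(6 + G))
E(W) = -18*W*(4 + W) (E(W) = -9*(W + W)*(W + 4) = -9*2*W*(4 + W) = -18*W*(4 + W))
F(U) = -6 (F(U) = -3*2 = -6)
(B(R(1), F(E(-3))) + 41)² = (-6 + 41)² = 35² = 1225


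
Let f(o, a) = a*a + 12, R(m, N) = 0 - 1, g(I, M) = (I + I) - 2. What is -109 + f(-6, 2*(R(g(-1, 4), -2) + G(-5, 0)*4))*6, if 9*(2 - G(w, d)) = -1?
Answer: 34913/27 ≈ 1293.1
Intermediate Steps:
G(w, d) = 19/9 (G(w, d) = 2 - 1/9*(-1) = 2 + 1/9 = 19/9)
g(I, M) = -2 + 2*I (g(I, M) = 2*I - 2 = -2 + 2*I)
R(m, N) = -1
f(o, a) = 12 + a**2 (f(o, a) = a**2 + 12 = 12 + a**2)
-109 + f(-6, 2*(R(g(-1, 4), -2) + G(-5, 0)*4))*6 = -109 + (12 + (2*(-1 + (19/9)*4))**2)*6 = -109 + (12 + (2*(-1 + 76/9))**2)*6 = -109 + (12 + (2*(67/9))**2)*6 = -109 + (12 + (134/9)**2)*6 = -109 + (12 + 17956/81)*6 = -109 + (18928/81)*6 = -109 + 37856/27 = 34913/27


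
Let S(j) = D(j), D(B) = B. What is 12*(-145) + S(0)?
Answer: -1740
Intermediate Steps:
S(j) = j
12*(-145) + S(0) = 12*(-145) + 0 = -1740 + 0 = -1740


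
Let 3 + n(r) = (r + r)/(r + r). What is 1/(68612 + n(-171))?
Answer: 1/68610 ≈ 1.4575e-5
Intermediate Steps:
n(r) = -2 (n(r) = -3 + (r + r)/(r + r) = -3 + (2*r)/((2*r)) = -3 + (2*r)*(1/(2*r)) = -3 + 1 = -2)
1/(68612 + n(-171)) = 1/(68612 - 2) = 1/68610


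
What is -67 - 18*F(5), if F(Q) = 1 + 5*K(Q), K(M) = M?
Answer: -535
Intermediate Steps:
F(Q) = 1 + 5*Q
-67 - 18*F(5) = -67 - 18*(1 + 5*5) = -67 - 18*(1 + 25) = -67 - 18*26 = -67 - 468 = -535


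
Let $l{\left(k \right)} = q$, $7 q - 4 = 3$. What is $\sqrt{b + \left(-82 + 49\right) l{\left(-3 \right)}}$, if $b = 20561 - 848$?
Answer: $4 \sqrt{1230} \approx 140.29$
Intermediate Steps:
$q = 1$ ($q = \frac{4}{7} + \frac{1}{7} \cdot 3 = \frac{4}{7} + \frac{3}{7} = 1$)
$l{\left(k \right)} = 1$
$b = 19713$
$\sqrt{b + \left(-82 + 49\right) l{\left(-3 \right)}} = \sqrt{19713 + \left(-82 + 49\right) 1} = \sqrt{19713 - 33} = \sqrt{19680} = 4 \sqrt{1230}$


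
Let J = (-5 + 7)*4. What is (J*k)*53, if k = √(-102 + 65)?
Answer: 424*I*√37 ≈ 2579.1*I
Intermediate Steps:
k = I*√37 (k = √(-37) = I*√37 ≈ 6.0828*I)
J = 8 (J = 2*4 = 8)
(J*k)*53 = (8*(I*√37))*53 = (8*I*√37)*53 = 424*I*√37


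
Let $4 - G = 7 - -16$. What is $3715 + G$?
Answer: $3696$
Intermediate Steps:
$G = -19$ ($G = 4 - \left(7 - -16\right) = 4 - \left(7 + 16\right) = 4 - 23 = -19$)
$3715 + G = 3715 - 19 = 3696$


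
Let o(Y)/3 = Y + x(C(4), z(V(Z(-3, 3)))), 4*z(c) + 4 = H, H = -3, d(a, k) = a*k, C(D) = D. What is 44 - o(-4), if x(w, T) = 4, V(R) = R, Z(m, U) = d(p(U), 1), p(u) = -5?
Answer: 44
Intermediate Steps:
Z(m, U) = -5 (Z(m, U) = -5*1 = -5)
z(c) = -7/4 (z(c) = -1 + (1/4)*(-3) = -1 - 3/4 = -7/4)
o(Y) = 12 + 3*Y (o(Y) = 3*(Y + 4) = 3*(4 + Y) = 12 + 3*Y)
44 - o(-4) = 44 - (12 + 3*(-4)) = 44 - (12 - 12) = 44 - 1*0 = 44 + 0 = 44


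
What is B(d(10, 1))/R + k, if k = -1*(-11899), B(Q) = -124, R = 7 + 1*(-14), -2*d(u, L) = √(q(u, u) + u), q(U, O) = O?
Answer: 83417/7 ≈ 11917.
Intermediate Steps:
d(u, L) = -√2*√u/2 (d(u, L) = -√(u + u)/2 = -√2*√u/2)
R = -7 (R = 7 - 14 = -7)
k = 11899
B(d(10, 1))/R + k = -124/(-7) + 11899 = -124*(-⅐) + 11899 = 124/7 + 11899 = 83417/7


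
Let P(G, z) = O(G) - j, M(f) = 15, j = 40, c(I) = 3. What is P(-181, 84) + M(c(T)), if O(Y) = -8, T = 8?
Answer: -33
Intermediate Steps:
P(G, z) = -48 (P(G, z) = -8 - 1*40 = -8 - 40 = -48)
P(-181, 84) + M(c(T)) = -48 + 15 = -33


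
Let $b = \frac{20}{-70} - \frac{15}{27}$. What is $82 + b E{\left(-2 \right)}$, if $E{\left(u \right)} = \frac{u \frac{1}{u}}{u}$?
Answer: $\frac{10385}{126} \approx 82.421$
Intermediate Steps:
$b = - \frac{53}{63}$ ($b = 20 \left(- \frac{1}{70}\right) - \frac{5}{9} = - \frac{2}{7} - \frac{5}{9} = - \frac{53}{63} \approx -0.84127$)
$E{\left(u \right)} = \frac{1}{u}$ ($E{\left(u \right)} = 1 \frac{1}{u} = \frac{1}{u}$)
$82 + b E{\left(-2 \right)} = 82 - \frac{53}{63 \left(-2\right)} = 82 - - \frac{53}{126} = 82 + \frac{53}{126} = \frac{10385}{126}$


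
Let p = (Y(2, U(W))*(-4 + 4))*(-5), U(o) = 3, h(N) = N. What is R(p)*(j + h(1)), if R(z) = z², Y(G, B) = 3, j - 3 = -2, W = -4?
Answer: 0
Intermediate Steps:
j = 1 (j = 3 - 2 = 1)
p = 0 (p = (3*(-4 + 4))*(-5) = (3*0)*(-5) = 0*(-5) = 0)
R(p)*(j + h(1)) = 0²*(1 + 1) = 0*2 = 0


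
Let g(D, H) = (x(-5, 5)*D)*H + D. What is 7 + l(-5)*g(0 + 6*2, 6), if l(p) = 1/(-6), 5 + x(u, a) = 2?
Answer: 41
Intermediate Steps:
x(u, a) = -3 (x(u, a) = -5 + 2 = -3)
g(D, H) = D - 3*D*H (g(D, H) = (-3*D)*H + D = -3*D*H + D = D - 3*D*H)
l(p) = -1/6
7 + l(-5)*g(0 + 6*2, 6) = 7 - (0 + 6*2)*(1 - 3*6)/6 = 7 - (0 + 12)*(1 - 18)/6 = 7 - 2*(-17) = 7 - 1/6*(-204) = 7 + 34 = 41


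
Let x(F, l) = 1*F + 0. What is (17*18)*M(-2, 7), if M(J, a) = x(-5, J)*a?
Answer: -10710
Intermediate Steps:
x(F, l) = F (x(F, l) = F + 0 = F)
M(J, a) = -5*a
(17*18)*M(-2, 7) = (17*18)*(-5*7) = 306*(-35) = -10710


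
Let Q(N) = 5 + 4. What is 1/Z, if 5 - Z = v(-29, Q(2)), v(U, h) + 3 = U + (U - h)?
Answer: 1/75 ≈ 0.013333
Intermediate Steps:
Q(N) = 9
v(U, h) = -3 - h + 2*U (v(U, h) = -3 + (U + (U - h)) = -3 + (-h + 2*U) = -3 - h + 2*U)
Z = 75 (Z = 5 - (-3 - 1*9 + 2*(-29)) = 5 - (-3 - 9 - 58) = 5 - 1*(-70) = 5 + 70 = 75)
1/Z = 1/75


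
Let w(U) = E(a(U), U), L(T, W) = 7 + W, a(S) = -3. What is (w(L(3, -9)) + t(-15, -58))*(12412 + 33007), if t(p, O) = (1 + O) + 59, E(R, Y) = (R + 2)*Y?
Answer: 181676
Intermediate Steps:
E(R, Y) = Y*(2 + R) (E(R, Y) = (2 + R)*Y = Y*(2 + R))
w(U) = -U (w(U) = U*(2 - 3) = U*(-1) = -U)
t(p, O) = 60 + O
(w(L(3, -9)) + t(-15, -58))*(12412 + 33007) = (-(7 - 9) + (60 - 58))*(12412 + 33007) = (-1*(-2) + 2)*45419 = (2 + 2)*45419 = 4*45419 = 181676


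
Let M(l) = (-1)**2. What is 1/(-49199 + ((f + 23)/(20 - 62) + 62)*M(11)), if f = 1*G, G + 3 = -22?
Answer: -21/1031876 ≈ -2.0351e-5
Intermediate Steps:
G = -25 (G = -3 - 22 = -25)
f = -25 (f = 1*(-25) = -25)
M(l) = 1
1/(-49199 + ((f + 23)/(20 - 62) + 62)*M(11)) = 1/(-49199 + ((-25 + 23)/(20 - 62) + 62)*1) = 1/(-49199 + (-2/(-42) + 62)*1) = 1/(-49199 + (-2*(-1/42) + 62)*1) = 1/(-49199 + (1/21 + 62)*1) = 1/(-49199 + (1303/21)*1) = 1/(-49199 + 1303/21) = 1/(-1031876/21) = -21/1031876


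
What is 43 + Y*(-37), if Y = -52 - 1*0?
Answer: 1967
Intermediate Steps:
Y = -52 (Y = -52 + 0 = -52)
43 + Y*(-37) = 43 - 52*(-37) = 43 + 1924 = 1967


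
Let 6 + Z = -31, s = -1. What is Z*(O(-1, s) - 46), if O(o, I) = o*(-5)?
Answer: 1517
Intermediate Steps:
Z = -37 (Z = -6 - 31 = -37)
O(o, I) = -5*o
Z*(O(-1, s) - 46) = -37*(-5*(-1) - 46) = -37*(5 - 46) = -37*(-41) = 1517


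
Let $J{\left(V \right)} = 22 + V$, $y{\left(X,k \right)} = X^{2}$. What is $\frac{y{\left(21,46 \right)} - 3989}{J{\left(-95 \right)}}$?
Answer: $\frac{3548}{73} \approx 48.603$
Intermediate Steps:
$\frac{y{\left(21,46 \right)} - 3989}{J{\left(-95 \right)}} = \frac{21^{2} - 3989}{22 - 95} = \frac{441 - 3989}{-73} = \left(-3548\right) \left(- \frac{1}{73}\right) = \frac{3548}{73}$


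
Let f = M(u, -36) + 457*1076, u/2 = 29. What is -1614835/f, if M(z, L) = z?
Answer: -322967/98358 ≈ -3.2836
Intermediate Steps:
u = 58 (u = 2*29 = 58)
f = 491790 (f = 58 + 457*1076 = 58 + 491732 = 491790)
-1614835/f = -1614835/491790 = -1614835*1/491790 = -322967/98358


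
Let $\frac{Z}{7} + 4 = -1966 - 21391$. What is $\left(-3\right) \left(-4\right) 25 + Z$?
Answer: $-163227$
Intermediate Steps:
$Z = -163527$ ($Z = -28 + 7 \left(-1966 - 21391\right) = -28 + 7 \left(-23357\right) = -28 - 163499 = -163527$)
$\left(-3\right) \left(-4\right) 25 + Z = \left(-3\right) \left(-4\right) 25 - 163527 = 12 \cdot 25 - 163527 = 300 - 163527 = -163227$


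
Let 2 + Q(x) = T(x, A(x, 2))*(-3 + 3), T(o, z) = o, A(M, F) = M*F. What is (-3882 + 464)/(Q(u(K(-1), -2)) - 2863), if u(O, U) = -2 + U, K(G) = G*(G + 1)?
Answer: 3418/2865 ≈ 1.1930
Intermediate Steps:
A(M, F) = F*M
K(G) = G*(1 + G)
Q(x) = -2 (Q(x) = -2 + x*(-3 + 3) = -2 + x*0 = -2 + 0 = -2)
(-3882 + 464)/(Q(u(K(-1), -2)) - 2863) = (-3882 + 464)/(-2 - 2863) = -3418/(-2865) = -3418*(-1/2865) = 3418/2865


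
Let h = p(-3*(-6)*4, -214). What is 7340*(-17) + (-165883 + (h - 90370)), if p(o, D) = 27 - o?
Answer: -381078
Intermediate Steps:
h = -45 (h = 27 - (-3*(-6))*4 = 27 - 18*4 = 27 - 1*72 = 27 - 72 = -45)
7340*(-17) + (-165883 + (h - 90370)) = 7340*(-17) + (-165883 + (-45 - 90370)) = -124780 + (-165883 - 90415) = -124780 - 256298 = -381078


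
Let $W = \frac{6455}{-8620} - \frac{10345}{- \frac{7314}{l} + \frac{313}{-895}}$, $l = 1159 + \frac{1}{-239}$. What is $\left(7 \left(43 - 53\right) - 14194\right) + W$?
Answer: $- \frac{3618555934426659}{284667254108} \approx -12712.0$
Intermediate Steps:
$l = \frac{277000}{239}$ ($l = 1159 - \frac{1}{239} = \frac{277000}{239} \approx 1159.0$)
$W = \frac{441937778169853}{284667254108}$ ($W = \frac{6455}{-8620} - \frac{10345}{- \frac{7314}{\frac{277000}{239}} + \frac{313}{-895}} = 6455 \left(- \frac{1}{8620}\right) - \frac{10345}{\left(-7314\right) \frac{239}{277000} + 313 \left(- \frac{1}{895}\right)} = - \frac{1291}{1724} - \frac{10345}{- \frac{874023}{138500} - \frac{313}{895}} = - \frac{1291}{1724} - \frac{10345}{- \frac{165120217}{24791500}} = - \frac{1291}{1724} - - \frac{256468067500}{165120217} = - \frac{1291}{1724} + \frac{256468067500}{165120217} = \frac{441937778169853}{284667254108} \approx 1552.5$)
$\left(7 \left(43 - 53\right) - 14194\right) + W = \left(7 \left(43 - 53\right) - 14194\right) + \frac{441937778169853}{284667254108} = \left(7 \left(-10\right) - 14194\right) + \frac{441937778169853}{284667254108} = \left(-70 - 14194\right) + \frac{441937778169853}{284667254108} = -14264 + \frac{441937778169853}{284667254108} = - \frac{3618555934426659}{284667254108}$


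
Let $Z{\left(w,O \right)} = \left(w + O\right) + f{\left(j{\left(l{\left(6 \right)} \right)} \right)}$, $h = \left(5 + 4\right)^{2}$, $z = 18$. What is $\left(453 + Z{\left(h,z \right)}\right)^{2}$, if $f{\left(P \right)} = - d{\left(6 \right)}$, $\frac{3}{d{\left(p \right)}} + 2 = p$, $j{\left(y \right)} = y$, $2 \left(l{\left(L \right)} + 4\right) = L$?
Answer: $\frac{4862025}{16} \approx 3.0388 \cdot 10^{5}$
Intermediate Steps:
$l{\left(L \right)} = -4 + \frac{L}{2}$
$d{\left(p \right)} = \frac{3}{-2 + p}$
$f{\left(P \right)} = - \frac{3}{4}$ ($f{\left(P \right)} = - \frac{3}{-2 + 6} = - \frac{3}{4}$)
$h = 81$ ($h = 9^{2} = 81$)
$Z{\left(w,O \right)} = - \frac{3}{4} + O + w$ ($Z{\left(w,O \right)} = \left(w + O\right) - \frac{3}{4} = \left(O + w\right) - \frac{3}{4} = - \frac{3}{4} + O + w$)
$\left(453 + Z{\left(h,z \right)}\right)^{2} = \left(453 + \left(- \frac{3}{4} + 18 + 81\right)\right)^{2} = \left(453 + \frac{393}{4}\right)^{2} = \left(\frac{2205}{4}\right)^{2} = \frac{4862025}{16}$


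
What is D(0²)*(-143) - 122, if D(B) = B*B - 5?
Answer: 593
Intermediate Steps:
D(B) = -5 + B² (D(B) = B² - 5 = -5 + B²)
D(0²)*(-143) - 122 = (-5 + (0²)²)*(-143) - 122 = (-5 + 0²)*(-143) - 122 = (-5 + 0)*(-143) - 122 = -5*(-143) - 122 = 715 - 122 = 593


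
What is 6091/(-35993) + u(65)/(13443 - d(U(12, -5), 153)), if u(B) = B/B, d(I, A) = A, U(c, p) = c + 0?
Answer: -80913397/478346970 ≈ -0.16915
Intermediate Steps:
U(c, p) = c
u(B) = 1
6091/(-35993) + u(65)/(13443 - d(U(12, -5), 153)) = 6091/(-35993) + 1/(13443 - 1*153) = 6091*(-1/35993) + 1/(13443 - 153) = -6091/35993 + 1/13290 = -80913397/478346970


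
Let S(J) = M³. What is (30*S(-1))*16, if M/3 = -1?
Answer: -12960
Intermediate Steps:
M = -3 (M = 3*(-1) = -3)
S(J) = -27 (S(J) = (-3)³ = -27)
(30*S(-1))*16 = (30*(-27))*16 = -810*16 = -12960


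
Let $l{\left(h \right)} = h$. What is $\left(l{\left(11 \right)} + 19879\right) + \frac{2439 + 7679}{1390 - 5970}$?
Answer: $\frac{45543041}{2290} \approx 19888.0$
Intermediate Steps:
$\left(l{\left(11 \right)} + 19879\right) + \frac{2439 + 7679}{1390 - 5970} = \left(11 + 19879\right) + \frac{2439 + 7679}{1390 - 5970} = 19890 + \frac{10118}{-4580} = 19890 + 10118 \left(- \frac{1}{4580}\right) = 19890 - \frac{5059}{2290} = \frac{45543041}{2290}$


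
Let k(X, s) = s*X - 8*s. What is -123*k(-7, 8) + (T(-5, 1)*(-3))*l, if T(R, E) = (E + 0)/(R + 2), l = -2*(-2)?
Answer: 14764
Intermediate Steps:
l = 4
T(R, E) = E/(2 + R)
k(X, s) = -8*s + X*s (k(X, s) = X*s - 8*s = -8*s + X*s)
-123*k(-7, 8) + (T(-5, 1)*(-3))*l = -984*(-8 - 7) + ((1/(2 - 5))*(-3))*4 = -984*(-15) + ((1/(-3))*(-3))*4 = -123*(-120) + ((1*(-⅓))*(-3))*4 = 14760 - ⅓*(-3)*4 = 14760 + 1*4 = 14760 + 4 = 14764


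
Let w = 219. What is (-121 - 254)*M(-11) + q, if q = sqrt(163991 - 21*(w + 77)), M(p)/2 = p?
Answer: 8250 + 5*sqrt(6311) ≈ 8647.2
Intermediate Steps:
M(p) = 2*p
q = 5*sqrt(6311) (q = sqrt(163991 - 21*(219 + 77)) = sqrt(163991 - 21*296) = sqrt(163991 - 6216) = sqrt(157775) = 5*sqrt(6311) ≈ 397.21)
(-121 - 254)*M(-11) + q = (-121 - 254)*(2*(-11)) + 5*sqrt(6311) = -375*(-22) + 5*sqrt(6311) = 8250 + 5*sqrt(6311)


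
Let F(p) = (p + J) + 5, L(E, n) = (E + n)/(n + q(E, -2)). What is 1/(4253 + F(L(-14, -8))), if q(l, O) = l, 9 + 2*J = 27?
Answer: 1/4268 ≈ 0.00023430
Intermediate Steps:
J = 9 (J = -9/2 + (½)*27 = -9/2 + 27/2 = 9)
L(E, n) = 1 (L(E, n) = (E + n)/(n + E) = (E + n)/(E + n) = 1)
F(p) = 14 + p (F(p) = (p + 9) + 5 = (9 + p) + 5 = 14 + p)
1/(4253 + F(L(-14, -8))) = 1/(4253 + (14 + 1)) = 1/(4253 + 15) = 1/4268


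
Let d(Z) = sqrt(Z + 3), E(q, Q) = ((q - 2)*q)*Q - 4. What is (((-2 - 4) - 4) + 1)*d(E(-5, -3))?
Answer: -9*I*sqrt(106) ≈ -92.661*I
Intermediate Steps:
E(q, Q) = -4 + Q*q*(-2 + q) (E(q, Q) = ((-2 + q)*q)*Q - 4 = (q*(-2 + q))*Q - 4 = Q*q*(-2 + q) - 4 = -4 + Q*q*(-2 + q))
d(Z) = sqrt(3 + Z)
(((-2 - 4) - 4) + 1)*d(E(-5, -3)) = (((-2 - 4) - 4) + 1)*sqrt(3 + (-4 - 3*(-5)**2 - 2*(-3)*(-5))) = ((-6 - 4) + 1)*sqrt(3 + (-4 - 3*25 - 30)) = (-10 + 1)*sqrt(3 + (-4 - 75 - 30)) = -9*sqrt(3 - 109) = -9*I*sqrt(106)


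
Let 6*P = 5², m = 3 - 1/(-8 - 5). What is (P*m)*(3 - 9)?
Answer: -1000/13 ≈ -76.923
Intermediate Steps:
m = 40/13 (m = 3 - 1/(-13) = 3 - 1*(-1/13) = 3 + 1/13 = 40/13 ≈ 3.0769)
P = 25/6 (P = (⅙)*5² = (⅙)*25 = 25/6 ≈ 4.1667)
(P*m)*(3 - 9) = ((25/6)*(40/13))*(3 - 9) = (500/39)*(-6) = -1000/13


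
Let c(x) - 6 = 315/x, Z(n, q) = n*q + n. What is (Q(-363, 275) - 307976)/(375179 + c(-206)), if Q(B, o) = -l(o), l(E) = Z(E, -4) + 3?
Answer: -63273724/77287795 ≈ -0.81868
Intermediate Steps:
Z(n, q) = n + n*q
l(E) = 3 - 3*E (l(E) = E*(1 - 4) + 3 = E*(-3) + 3 = -3*E + 3 = 3 - 3*E)
c(x) = 6 + 315/x
Q(B, o) = -3 + 3*o (Q(B, o) = -(3 - 3*o) = -3 + 3*o)
(Q(-363, 275) - 307976)/(375179 + c(-206)) = ((-3 + 3*275) - 307976)/(375179 + (6 + 315/(-206))) = ((-3 + 825) - 307976)/(375179 + (6 + 315*(-1/206))) = (822 - 307976)/(375179 + (6 - 315/206)) = -307154/(375179 + 921/206) = -307154/77287795/206 = -307154*206/77287795 = -63273724/77287795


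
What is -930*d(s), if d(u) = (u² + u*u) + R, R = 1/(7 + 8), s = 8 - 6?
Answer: -7502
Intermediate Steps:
s = 2
R = 1/15 ≈ 0.066667
d(u) = 1/15 + 2*u² (d(u) = (u² + u*u) + 1/15 = (u² + u²) + 1/15 = 2*u² + 1/15 = 1/15 + 2*u²)
-930*d(s) = -930*(1/15 + 2*2²) = -930*(1/15 + 2*4) = -930*(1/15 + 8) = -930*121/15 = -7502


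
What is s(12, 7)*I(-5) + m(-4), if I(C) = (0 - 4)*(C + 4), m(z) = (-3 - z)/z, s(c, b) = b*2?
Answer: 223/4 ≈ 55.750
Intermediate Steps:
s(c, b) = 2*b
m(z) = (-3 - z)/z
I(C) = -16 - 4*C (I(C) = -4*(4 + C) = -16 - 4*C)
s(12, 7)*I(-5) + m(-4) = (2*7)*(-16 - 4*(-5)) + (-3 - 1*(-4))/(-4) = 14*(-16 + 20) - (-3 + 4)/4 = 14*4 - ¼*1 = 56 - ¼ = 223/4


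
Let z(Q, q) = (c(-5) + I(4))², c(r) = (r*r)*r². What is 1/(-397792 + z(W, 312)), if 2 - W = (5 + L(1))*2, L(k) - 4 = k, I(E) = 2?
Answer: -1/4663 ≈ -0.00021445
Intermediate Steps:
c(r) = r⁴ (c(r) = r²*r² = r⁴)
L(k) = 4 + k
W = -18 (W = 2 - (5 + (4 + 1))*2 = 2 - (5 + 5)*2 = 2 - 10*2 = 2 - 1*20 = 2 - 20 = -18)
z(Q, q) = 393129 (z(Q, q) = ((-5)⁴ + 2)² = (625 + 2)² = 627² = 393129)
1/(-397792 + z(W, 312)) = 1/(-397792 + 393129) = 1/(-4663) = -1/4663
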